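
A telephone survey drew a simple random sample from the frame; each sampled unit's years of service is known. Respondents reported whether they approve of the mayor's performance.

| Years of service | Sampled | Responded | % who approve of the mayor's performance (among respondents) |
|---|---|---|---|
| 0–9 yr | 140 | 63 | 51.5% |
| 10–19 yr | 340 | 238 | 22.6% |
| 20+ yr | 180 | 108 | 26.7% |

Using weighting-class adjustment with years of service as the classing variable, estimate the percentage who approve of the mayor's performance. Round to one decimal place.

Response rates by class: 0–9 yr 63/140 = 45%, 10–19 yr 238/340 = 70%, 20+ yr 108/180 = 60%.
With weight = n_sampled/n_responded per class, the weighted class total is n_sampled:
  0–9 yr: 140 × 51.5 = 7210
  10–19 yr: 340 × 22.6 = 7684
  20+ yr: 180 × 26.7 = 4806
Adjusted estimate = 19,700 / 660 = 29.8485 → 29.8%.

29.8%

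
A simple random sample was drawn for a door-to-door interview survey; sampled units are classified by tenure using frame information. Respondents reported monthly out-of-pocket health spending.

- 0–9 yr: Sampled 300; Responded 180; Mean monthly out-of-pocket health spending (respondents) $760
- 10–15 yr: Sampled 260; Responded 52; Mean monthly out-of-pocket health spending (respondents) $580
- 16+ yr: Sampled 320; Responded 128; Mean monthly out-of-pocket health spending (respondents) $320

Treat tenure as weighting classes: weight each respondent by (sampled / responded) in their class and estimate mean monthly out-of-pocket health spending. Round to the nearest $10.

$550

Response rates by class: 0–9 yr 180/300 = 60%, 10–15 yr 52/260 = 20%, 16+ yr 128/320 = 40%.
Each respondent's weight = sampled/responded in their class; summing within a class gives n_sampled, so:
  0–9 yr: 300 × 760 = 228,000
  10–15 yr: 260 × 580 = 150,800
  16+ yr: 320 × 320 = 102,400
Adjusted estimate = 481,200 / 880 = 546.818 → $550.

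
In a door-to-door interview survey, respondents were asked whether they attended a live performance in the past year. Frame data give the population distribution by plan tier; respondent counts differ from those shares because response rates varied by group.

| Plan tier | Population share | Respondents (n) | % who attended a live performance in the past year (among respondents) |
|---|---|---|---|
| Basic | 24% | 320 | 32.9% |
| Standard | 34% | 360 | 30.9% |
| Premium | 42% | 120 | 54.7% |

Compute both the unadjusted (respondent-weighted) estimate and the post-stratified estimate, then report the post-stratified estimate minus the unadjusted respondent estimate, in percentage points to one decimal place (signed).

Unadjusted (pooled respondent) estimate weights by respondent counts:
  (320/800)×32.9 + (360/800)×30.9 + (120/800)×54.7 = 35.27%
Post-stratified estimate weights by population shares:
  0.24×32.9 + 0.34×30.9 + 0.42×54.7 = 41.376%
Difference = 41.376 − 35.27 = 6.106 pp.

+6.1 percentage points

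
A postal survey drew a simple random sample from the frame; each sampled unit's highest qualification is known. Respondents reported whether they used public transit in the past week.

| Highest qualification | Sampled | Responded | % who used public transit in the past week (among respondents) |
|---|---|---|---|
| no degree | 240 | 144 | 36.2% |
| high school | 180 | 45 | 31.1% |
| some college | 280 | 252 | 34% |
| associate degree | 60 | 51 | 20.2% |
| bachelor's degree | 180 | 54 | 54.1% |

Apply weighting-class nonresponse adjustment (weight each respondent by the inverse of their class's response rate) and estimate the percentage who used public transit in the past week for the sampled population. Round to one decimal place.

37.0%

Class response rates: no degree 144/240 = 60%, high school 45/180 = 25%, some college 252/280 = 90%, associate degree 51/60 = 85%, bachelor's degree 54/180 = 30%.
Each respondent's weight = sampled/responded in their class; summing within a class gives n_sampled, so:
  no degree: 240 × 36.2 = 8688
  high school: 180 × 31.1 = 5598
  some college: 280 × 34 = 9520
  associate degree: 60 × 20.2 = 1212
  bachelor's degree: 180 × 54.1 = 9738
Adjusted estimate = 34,756 / 940 = 36.9745 → 37.0%.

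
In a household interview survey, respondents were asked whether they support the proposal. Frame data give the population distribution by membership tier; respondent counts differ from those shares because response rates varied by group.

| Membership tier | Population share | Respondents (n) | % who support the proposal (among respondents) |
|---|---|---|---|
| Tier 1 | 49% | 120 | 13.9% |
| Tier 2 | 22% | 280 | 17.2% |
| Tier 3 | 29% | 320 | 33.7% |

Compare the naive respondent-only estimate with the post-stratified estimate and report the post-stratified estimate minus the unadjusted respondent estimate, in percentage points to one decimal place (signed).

-3.6 percentage points

Naive respondent-only estimate (weights = respondent counts):
  (120/720)×13.9 + (280/720)×17.2 + (320/720)×33.7 = 23.9833%
Reweighting by population membership tier shares:
  0.49×13.9 + 0.22×17.2 + 0.29×33.7 = 20.368%
Difference = 20.368 − 23.9833 = -3.6153 pp.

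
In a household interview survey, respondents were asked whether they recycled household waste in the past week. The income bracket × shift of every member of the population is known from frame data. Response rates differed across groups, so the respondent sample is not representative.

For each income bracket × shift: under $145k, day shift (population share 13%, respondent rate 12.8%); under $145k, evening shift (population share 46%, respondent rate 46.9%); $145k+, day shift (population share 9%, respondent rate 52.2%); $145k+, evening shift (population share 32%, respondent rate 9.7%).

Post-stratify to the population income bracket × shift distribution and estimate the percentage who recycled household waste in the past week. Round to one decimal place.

31.0%

Reweight to the known income bracket × shift distribution:
  under $145k, day shift: 0.13 × 12.8 = 1.664
  under $145k, evening shift: 0.46 × 46.9 = 21.574
  $145k+, day shift: 0.09 × 52.2 = 4.698
  $145k+, evening shift: 0.32 × 9.7 = 3.104
Post-stratified estimate = 31.04 → 31.0%.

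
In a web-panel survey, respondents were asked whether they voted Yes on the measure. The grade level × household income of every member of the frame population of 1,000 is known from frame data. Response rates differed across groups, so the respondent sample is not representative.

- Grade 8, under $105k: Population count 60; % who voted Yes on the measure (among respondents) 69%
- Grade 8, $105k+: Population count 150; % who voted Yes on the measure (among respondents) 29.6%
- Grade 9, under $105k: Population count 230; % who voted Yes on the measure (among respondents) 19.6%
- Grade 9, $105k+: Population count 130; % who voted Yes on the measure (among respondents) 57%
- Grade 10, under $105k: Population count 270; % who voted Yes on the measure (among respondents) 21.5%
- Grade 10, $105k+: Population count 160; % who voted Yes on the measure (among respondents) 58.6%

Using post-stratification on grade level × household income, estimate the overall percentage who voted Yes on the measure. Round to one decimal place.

35.7%

Reweight to the known grade level × household income distribution:
  Grade 8, under $105k: (60/1,000) × 69 = 4.14
  Grade 8, $105k+: (150/1,000) × 29.6 = 4.44
  Grade 9, under $105k: (230/1,000) × 19.6 = 4.508
  Grade 9, $105k+: (130/1,000) × 57 = 7.41
  Grade 10, under $105k: (270/1,000) × 21.5 = 5.805
  Grade 10, $105k+: (160/1,000) × 58.6 = 9.376
Post-stratified estimate = 35.679 → 35.7%.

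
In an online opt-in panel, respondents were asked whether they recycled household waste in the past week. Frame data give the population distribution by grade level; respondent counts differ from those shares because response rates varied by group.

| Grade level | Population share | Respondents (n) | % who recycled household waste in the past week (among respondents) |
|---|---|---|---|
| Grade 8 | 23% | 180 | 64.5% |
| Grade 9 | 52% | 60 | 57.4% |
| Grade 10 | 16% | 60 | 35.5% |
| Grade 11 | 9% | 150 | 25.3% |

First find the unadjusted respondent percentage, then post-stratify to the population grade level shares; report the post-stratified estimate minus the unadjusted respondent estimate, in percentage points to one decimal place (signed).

Unadjusted (pooled respondent) estimate weights by respondent counts:
  (180/450)×64.5 + (60/450)×57.4 + (60/450)×35.5 + (150/450)×25.3 = 46.62%
Post-stratified estimate weights by population shares:
  0.23×64.5 + 0.52×57.4 + 0.16×35.5 + 0.09×25.3 = 52.64%
Difference = 52.64 − 46.62 = 6.02 pp.

+6.0 percentage points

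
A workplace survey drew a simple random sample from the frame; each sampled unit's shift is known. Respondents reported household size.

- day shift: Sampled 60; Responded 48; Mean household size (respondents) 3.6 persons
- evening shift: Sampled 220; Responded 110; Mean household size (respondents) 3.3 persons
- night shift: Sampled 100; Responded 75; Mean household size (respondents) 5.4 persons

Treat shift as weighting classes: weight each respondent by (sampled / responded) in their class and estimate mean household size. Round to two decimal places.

Class response rates: day shift 48/60 = 80%, evening shift 110/220 = 50%, night shift 75/100 = 75%.
Inverse-response-rate weighting restores each class to its sampled count, so class totals weight by n_sampled:
  day shift: 60 × 3.6 = 216
  evening shift: 220 × 3.3 = 726
  night shift: 100 × 5.4 = 540
Adjusted estimate = 1482 / 380 = 3.9 → 3.90.

3.90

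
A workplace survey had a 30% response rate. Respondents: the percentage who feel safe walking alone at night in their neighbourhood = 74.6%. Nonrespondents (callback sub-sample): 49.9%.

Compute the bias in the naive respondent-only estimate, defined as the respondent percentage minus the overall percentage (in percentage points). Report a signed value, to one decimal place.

Nonresponse fraction = 1 − 0.3 = 0.7.
Bias = (nonresponse fraction) × (respondent percentage − nonrespondent percentage)
     = 0.7 × (74.6 − 49.9) = 0.7 × 24.7 = 17.29.

+17.3 percentage points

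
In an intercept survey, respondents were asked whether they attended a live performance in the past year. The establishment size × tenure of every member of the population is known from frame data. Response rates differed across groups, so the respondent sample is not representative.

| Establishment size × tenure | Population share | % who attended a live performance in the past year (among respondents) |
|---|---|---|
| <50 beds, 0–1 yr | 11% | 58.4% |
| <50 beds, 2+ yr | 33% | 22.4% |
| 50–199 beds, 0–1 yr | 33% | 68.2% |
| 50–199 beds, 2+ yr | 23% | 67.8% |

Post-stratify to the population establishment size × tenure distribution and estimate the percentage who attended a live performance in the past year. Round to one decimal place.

Post-stratification weights by population share, not respondent share:
  <50 beds, 0–1 yr: 0.11 × 58.4 = 6.424
  <50 beds, 2+ yr: 0.33 × 22.4 = 7.392
  50–199 beds, 0–1 yr: 0.33 × 68.2 = 22.506
  50–199 beds, 2+ yr: 0.23 × 67.8 = 15.594
Post-stratified estimate = 51.916 → 51.9%.

51.9%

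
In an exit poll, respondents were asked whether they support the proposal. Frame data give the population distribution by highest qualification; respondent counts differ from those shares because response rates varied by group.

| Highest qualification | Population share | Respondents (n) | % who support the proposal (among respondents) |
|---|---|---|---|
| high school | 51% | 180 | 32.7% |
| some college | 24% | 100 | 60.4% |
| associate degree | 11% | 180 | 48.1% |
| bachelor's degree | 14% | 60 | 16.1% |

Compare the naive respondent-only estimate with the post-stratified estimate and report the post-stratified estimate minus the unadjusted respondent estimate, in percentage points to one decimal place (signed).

Without adjustment, the pooled respondent share is:
  (180/520)×32.7 + (100/520)×60.4 + (180/520)×48.1 + (60/520)×16.1 = 41.4423%
Post-stratifying to population shares instead:
  0.51×32.7 + 0.24×60.4 + 0.11×48.1 + 0.14×16.1 = 38.718%
Difference = 38.718 − 41.4423 = -2.7243 pp.

-2.7 percentage points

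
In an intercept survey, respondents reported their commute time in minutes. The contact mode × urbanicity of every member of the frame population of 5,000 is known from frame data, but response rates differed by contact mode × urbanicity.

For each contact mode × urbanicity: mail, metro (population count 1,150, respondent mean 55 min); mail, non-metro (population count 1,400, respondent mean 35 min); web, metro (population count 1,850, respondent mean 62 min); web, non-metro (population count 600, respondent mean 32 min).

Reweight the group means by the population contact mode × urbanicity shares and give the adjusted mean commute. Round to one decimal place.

49.2

Post-stratification weights by population share, not respondent share:
  mail, metro: (1,150/5,000) × 55 = 12.65
  mail, non-metro: (1,400/5,000) × 35 = 9.8
  web, metro: (1,850/5,000) × 62 = 22.94
  web, non-metro: (600/5,000) × 32 = 3.84
Post-stratified estimate = 49.23 → 49.2.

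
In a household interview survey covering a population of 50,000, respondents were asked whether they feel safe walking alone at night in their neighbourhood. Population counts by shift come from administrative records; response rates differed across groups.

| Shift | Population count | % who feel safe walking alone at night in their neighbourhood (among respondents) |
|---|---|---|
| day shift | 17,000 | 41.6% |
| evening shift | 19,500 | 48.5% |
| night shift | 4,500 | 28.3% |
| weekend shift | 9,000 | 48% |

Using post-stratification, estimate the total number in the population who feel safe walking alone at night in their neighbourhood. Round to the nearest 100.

Each cell contributes its population count × the respondent rate:
  day shift: 17,000 × 41.6% = 7072
  evening shift: 19,500 × 48.5% = 9457.5
  night shift: 4,500 × 28.3% = 1273.5
  weekend shift: 9,000 × 48% = 4320
Estimated total = 22,123 → 22,100.

22,100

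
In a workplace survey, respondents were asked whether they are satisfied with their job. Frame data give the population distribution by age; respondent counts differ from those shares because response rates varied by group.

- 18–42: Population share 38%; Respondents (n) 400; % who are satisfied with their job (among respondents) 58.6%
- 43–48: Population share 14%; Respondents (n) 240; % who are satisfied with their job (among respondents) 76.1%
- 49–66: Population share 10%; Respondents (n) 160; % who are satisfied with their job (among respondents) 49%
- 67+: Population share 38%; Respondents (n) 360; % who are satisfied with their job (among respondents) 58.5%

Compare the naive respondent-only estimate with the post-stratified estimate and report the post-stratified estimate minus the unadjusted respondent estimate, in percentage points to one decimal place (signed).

Naive respondent-only estimate (weights = respondent counts):
  (400/1160)×58.6 + (240/1160)×76.1 + (160/1160)×49 + (360/1160)×58.5 = 60.8655%
Post-stratifying to population shares instead:
  0.38×58.6 + 0.14×76.1 + 0.1×49 + 0.38×58.5 = 60.052%
Difference = 60.052 − 60.8655 = -0.8135 pp.

-0.8 percentage points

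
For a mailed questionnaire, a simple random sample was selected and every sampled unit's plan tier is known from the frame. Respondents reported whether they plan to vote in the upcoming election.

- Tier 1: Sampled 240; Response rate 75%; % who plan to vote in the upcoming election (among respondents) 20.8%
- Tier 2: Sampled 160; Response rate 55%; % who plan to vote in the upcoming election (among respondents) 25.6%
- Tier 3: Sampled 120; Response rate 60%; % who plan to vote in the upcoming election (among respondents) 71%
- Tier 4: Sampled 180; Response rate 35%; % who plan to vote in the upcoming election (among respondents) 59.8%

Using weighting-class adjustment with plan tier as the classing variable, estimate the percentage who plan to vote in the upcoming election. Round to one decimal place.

Inverse-response-rate weighting restores each class to its sampled count, so class totals weight by n_sampled:
  Tier 1: 240 × 20.8 = 4992
  Tier 2: 160 × 25.6 = 4096
  Tier 3: 120 × 71 = 8520
  Tier 4: 180 × 59.8 = 10,764
Adjusted estimate = 28,372 / 700 = 40.5314 → 40.5%.

40.5%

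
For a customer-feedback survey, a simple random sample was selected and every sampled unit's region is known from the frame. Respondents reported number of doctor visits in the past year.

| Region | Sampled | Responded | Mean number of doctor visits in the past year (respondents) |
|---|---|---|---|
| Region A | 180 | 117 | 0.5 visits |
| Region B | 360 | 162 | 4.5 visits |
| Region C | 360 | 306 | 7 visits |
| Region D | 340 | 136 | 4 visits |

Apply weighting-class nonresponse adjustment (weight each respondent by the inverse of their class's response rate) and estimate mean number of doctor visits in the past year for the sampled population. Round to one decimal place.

Response rates by class: Region A 117/180 = 65%, Region B 162/360 = 45%, Region C 306/360 = 85%, Region D 136/340 = 40%.
Each respondent's weight = sampled/responded in their class; summing within a class gives n_sampled, so:
  Region A: 180 × 0.5 = 90
  Region B: 360 × 4.5 = 1620
  Region C: 360 × 7 = 2520
  Region D: 340 × 4 = 1360
Adjusted estimate = 5590 / 1,240 = 4.50807 → 4.5.

4.5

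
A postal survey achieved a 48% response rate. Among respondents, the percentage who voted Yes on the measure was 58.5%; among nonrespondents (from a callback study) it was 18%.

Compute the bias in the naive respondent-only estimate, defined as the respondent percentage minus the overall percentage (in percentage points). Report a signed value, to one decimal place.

Nonresponse fraction = 1 − 0.48 = 0.52.
Bias = (nonresponse fraction) × (respondent percentage − nonrespondent percentage)
     = 0.52 × (58.5 − 18) = 0.52 × 40.5 = 21.06.

+21.1 percentage points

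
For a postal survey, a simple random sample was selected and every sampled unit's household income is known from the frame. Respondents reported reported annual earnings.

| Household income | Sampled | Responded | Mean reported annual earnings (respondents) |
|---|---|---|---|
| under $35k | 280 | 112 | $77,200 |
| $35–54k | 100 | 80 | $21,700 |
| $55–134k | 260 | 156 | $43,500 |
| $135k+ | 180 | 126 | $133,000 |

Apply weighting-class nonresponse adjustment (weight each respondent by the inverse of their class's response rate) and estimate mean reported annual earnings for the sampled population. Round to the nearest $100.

$72,000

Class response rates: under $35k 112/280 = 40%, $35–54k 80/100 = 80%, $55–134k 156/260 = 60%, $135k+ 126/180 = 70%.
With weight = n_sampled/n_responded per class, the weighted class total is n_sampled:
  under $35k: 280 × 77,200 = 21,616,000
  $35–54k: 100 × 21,700 = 2,170,000
  $55–134k: 260 × 43,500 = 11,310,000
  $135k+: 180 × 133,000 = 23,940,000
Adjusted estimate = 59,036,000 / 820 = 71995.1 → $72,000.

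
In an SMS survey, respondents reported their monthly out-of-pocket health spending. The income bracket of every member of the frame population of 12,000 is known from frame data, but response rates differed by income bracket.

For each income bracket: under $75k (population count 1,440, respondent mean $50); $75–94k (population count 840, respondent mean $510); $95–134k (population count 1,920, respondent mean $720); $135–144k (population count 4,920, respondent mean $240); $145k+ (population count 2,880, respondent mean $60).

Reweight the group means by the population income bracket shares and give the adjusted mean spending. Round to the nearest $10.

Each cell contributes population-share × respondent value:
  under $75k: (1,440/12,000) × 50 = 6
  $75–94k: (840/12,000) × 510 = 35.7
  $95–134k: (1,920/12,000) × 720 = 115.2
  $135–144k: (4,920/12,000) × 240 = 98.4
  $145k+: (2,880/12,000) × 60 = 14.4
Post-stratified estimate = 269.7 → $270.

$270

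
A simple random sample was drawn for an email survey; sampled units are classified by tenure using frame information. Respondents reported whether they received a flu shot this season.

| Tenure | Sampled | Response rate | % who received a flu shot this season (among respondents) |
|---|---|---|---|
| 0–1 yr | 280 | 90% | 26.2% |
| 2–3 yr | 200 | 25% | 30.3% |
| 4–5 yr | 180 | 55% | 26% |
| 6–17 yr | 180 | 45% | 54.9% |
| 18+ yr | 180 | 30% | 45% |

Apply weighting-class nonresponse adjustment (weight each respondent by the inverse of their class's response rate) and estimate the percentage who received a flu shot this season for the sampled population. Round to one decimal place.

With weight = n_sampled/n_responded per class, the weighted class total is n_sampled:
  0–1 yr: 280 × 26.2 = 7336
  2–3 yr: 200 × 30.3 = 6060
  4–5 yr: 180 × 26 = 4680
  6–17 yr: 180 × 54.9 = 9882
  18+ yr: 180 × 45 = 8100
Adjusted estimate = 36,058 / 1,020 = 35.351 → 35.4%.

35.4%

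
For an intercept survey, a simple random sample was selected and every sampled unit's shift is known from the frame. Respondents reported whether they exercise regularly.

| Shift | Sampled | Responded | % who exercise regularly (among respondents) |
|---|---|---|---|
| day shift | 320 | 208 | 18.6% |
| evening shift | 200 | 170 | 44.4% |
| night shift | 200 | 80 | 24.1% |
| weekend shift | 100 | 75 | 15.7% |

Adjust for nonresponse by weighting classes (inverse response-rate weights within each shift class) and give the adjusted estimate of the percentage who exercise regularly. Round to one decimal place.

25.9%

Class response rates: day shift 208/320 = 65%, evening shift 170/200 = 85%, night shift 80/200 = 40%, weekend shift 75/100 = 75%.
Weighting each respondent by the inverse class response rate inflates each class back to its sampled size, so the class weight is n_sampled:
  day shift: 320 × 18.6 = 5952
  evening shift: 200 × 44.4 = 8880
  night shift: 200 × 24.1 = 4820
  weekend shift: 100 × 15.7 = 1570
Adjusted estimate = 21,222 / 820 = 25.8805 → 25.9%.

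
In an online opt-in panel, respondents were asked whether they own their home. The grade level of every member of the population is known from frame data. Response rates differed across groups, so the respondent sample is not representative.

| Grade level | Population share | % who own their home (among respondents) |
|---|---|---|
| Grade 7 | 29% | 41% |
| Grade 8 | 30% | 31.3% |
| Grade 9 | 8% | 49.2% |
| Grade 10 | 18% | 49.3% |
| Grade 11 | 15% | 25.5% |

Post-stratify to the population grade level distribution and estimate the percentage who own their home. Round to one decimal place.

37.9%

Post-stratification weights by population share, not respondent share:
  Grade 7: 0.29 × 41 = 11.89
  Grade 8: 0.3 × 31.3 = 9.39
  Grade 9: 0.08 × 49.2 = 3.936
  Grade 10: 0.18 × 49.3 = 8.874
  Grade 11: 0.15 × 25.5 = 3.825
Post-stratified estimate = 37.915 → 37.9%.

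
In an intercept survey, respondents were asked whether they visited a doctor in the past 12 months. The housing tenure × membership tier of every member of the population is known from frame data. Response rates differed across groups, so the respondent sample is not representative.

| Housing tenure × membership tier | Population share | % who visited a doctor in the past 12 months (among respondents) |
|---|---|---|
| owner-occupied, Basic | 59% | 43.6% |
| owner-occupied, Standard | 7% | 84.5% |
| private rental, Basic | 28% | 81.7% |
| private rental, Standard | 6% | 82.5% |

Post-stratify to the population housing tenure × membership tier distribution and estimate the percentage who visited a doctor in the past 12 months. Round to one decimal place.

59.5%

Weight each group's respondent value by its population share:
  owner-occupied, Basic: 0.59 × 43.6 = 25.724
  owner-occupied, Standard: 0.07 × 84.5 = 5.915
  private rental, Basic: 0.28 × 81.7 = 22.876
  private rental, Standard: 0.06 × 82.5 = 4.95
Post-stratified estimate = 59.465 → 59.5%.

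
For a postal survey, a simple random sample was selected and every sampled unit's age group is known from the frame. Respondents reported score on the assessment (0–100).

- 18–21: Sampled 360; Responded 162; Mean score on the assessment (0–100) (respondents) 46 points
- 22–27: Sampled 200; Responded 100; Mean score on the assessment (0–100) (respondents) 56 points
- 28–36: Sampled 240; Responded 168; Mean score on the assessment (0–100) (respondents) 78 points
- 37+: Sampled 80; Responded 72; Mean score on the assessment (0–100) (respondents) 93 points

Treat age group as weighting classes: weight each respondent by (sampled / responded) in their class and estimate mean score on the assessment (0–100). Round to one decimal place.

61.3

Class response rates: 18–21 162/360 = 45%, 22–27 100/200 = 50%, 28–36 168/240 = 70%, 37+ 72/80 = 90%.
Inverse-response-rate weighting restores each class to its sampled count, so class totals weight by n_sampled:
  18–21: 360 × 46 = 16,560
  22–27: 200 × 56 = 11,200
  28–36: 240 × 78 = 18,720
  37+: 80 × 93 = 7440
Adjusted estimate = 53,920 / 880 = 61.2727 → 61.3.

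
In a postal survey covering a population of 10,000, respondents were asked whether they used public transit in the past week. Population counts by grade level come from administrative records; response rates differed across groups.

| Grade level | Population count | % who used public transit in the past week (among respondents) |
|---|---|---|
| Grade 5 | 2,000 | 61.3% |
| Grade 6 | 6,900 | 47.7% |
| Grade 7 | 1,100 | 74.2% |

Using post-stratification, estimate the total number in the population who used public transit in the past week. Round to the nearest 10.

5,330

Apply each group's respondent rate to its population count:
  Grade 5: 2,000 × 61.3% = 1226
  Grade 6: 6,900 × 47.7% = 3291.3
  Grade 7: 1,100 × 74.2% = 816.2
Estimated total = 5333.5 → 5,330.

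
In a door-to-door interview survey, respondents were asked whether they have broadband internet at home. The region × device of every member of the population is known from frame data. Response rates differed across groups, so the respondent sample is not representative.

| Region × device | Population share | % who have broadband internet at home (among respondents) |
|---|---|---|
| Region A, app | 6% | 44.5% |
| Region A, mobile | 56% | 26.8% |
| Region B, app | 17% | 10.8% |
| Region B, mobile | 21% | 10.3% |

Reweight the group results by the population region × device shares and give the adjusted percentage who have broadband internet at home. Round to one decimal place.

Each cell contributes population-share × respondent value:
  Region A, app: 0.06 × 44.5 = 2.67
  Region A, mobile: 0.56 × 26.8 = 15.008
  Region B, app: 0.17 × 10.8 = 1.836
  Region B, mobile: 0.21 × 10.3 = 2.163
Post-stratified estimate = 21.677 → 21.7%.

21.7%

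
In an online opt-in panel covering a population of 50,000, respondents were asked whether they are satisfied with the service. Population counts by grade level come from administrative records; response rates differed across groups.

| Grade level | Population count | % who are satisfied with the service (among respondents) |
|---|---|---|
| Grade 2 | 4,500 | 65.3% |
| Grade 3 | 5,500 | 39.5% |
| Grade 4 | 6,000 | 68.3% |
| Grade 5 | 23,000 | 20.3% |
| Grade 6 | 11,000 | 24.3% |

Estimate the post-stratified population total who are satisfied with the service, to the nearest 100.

Apply each group's respondent rate to its population count:
  Grade 2: 4,500 × 65.3% = 2938.5
  Grade 3: 5,500 × 39.5% = 2172.5
  Grade 4: 6,000 × 68.3% = 4098
  Grade 5: 23,000 × 20.3% = 4669
  Grade 6: 11,000 × 24.3% = 2673
Estimated total = 16,551 → 16,600.

16,600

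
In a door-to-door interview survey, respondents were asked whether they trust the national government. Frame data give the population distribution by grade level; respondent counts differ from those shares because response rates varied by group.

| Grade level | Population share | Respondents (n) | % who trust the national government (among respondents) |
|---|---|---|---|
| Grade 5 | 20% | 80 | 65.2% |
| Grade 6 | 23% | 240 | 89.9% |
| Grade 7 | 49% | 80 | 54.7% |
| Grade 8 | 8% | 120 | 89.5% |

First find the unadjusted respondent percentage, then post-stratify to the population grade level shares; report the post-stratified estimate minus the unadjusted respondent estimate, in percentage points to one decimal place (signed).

-12.9 percentage points

Unadjusted (pooled respondent) estimate weights by respondent counts:
  (80/520)×65.2 + (240/520)×89.9 + (80/520)×54.7 + (120/520)×89.5 = 80.5923%
Post-stratified estimate weights by population shares:
  0.2×65.2 + 0.23×89.9 + 0.49×54.7 + 0.08×89.5 = 67.68%
Difference = 67.68 − 80.5923 = -12.9123 pp.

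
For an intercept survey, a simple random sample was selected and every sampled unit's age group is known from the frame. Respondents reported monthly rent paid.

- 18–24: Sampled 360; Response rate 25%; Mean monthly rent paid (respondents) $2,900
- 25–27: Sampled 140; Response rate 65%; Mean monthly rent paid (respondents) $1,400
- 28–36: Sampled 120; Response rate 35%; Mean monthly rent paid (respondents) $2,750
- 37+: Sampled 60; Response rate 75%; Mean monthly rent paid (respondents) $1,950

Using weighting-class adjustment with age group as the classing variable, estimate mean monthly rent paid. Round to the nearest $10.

$2,480

Inverse-response-rate weighting restores each class to its sampled count, so class totals weight by n_sampled:
  18–24: 360 × 2900 = 1,044,000
  25–27: 140 × 1400 = 196,000
  28–36: 120 × 2750 = 330,000
  37+: 60 × 1950 = 117,000
Adjusted estimate = 1,687,000 / 680 = 2480.88 → $2,480.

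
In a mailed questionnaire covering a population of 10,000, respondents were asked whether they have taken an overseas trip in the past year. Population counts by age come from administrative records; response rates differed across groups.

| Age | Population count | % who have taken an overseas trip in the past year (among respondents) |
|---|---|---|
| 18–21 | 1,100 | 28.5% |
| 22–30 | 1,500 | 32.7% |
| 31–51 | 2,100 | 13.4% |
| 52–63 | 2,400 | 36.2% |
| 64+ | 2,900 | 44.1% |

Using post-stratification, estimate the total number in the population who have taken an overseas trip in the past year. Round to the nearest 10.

3,230

Each cell contributes its population count × the respondent rate:
  18–21: 1,100 × 28.5% = 313.5
  22–30: 1,500 × 32.7% = 490.5
  31–51: 2,100 × 13.4% = 281.4
  52–63: 2,400 × 36.2% = 868.8
  64+: 2,900 × 44.1% = 1278.9
Estimated total = 3233.1 → 3,230.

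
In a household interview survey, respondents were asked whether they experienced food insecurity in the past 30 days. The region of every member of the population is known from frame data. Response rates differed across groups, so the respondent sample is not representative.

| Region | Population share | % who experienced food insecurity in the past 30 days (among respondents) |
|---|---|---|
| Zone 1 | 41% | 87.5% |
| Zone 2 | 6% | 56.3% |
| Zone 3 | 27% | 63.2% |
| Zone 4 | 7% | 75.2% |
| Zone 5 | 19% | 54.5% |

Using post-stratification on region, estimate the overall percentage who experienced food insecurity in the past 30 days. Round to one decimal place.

Post-stratification weights by population share, not respondent share:
  Zone 1: 0.41 × 87.5 = 35.875
  Zone 2: 0.06 × 56.3 = 3.378
  Zone 3: 0.27 × 63.2 = 17.064
  Zone 4: 0.07 × 75.2 = 5.264
  Zone 5: 0.19 × 54.5 = 10.355
Post-stratified estimate = 71.936 → 71.9%.

71.9%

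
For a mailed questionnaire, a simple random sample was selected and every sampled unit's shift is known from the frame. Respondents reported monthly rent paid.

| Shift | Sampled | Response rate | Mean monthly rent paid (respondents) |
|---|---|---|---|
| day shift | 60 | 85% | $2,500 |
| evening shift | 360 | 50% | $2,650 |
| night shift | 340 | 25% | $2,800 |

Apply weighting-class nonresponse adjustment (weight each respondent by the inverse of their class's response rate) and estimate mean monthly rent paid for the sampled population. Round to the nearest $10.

Inverse-response-rate weighting restores each class to its sampled count, so class totals weight by n_sampled:
  day shift: 60 × 2500 = 150,000
  evening shift: 360 × 2650 = 954,000
  night shift: 340 × 2800 = 952,000
Adjusted estimate = 2,056,000 / 760 = 2705.26 → $2,710.

$2,710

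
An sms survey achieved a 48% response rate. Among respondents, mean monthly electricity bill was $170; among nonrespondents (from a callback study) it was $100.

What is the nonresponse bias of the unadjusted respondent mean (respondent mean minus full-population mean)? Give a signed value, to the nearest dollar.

+$36

Nonresponse fraction = 1 − 0.48 = 0.52.
Bias = (nonresponse fraction) × (respondent mean − nonrespondent mean)
     = 0.52 × (170 − 100) = 0.52 × 70 = 36.4.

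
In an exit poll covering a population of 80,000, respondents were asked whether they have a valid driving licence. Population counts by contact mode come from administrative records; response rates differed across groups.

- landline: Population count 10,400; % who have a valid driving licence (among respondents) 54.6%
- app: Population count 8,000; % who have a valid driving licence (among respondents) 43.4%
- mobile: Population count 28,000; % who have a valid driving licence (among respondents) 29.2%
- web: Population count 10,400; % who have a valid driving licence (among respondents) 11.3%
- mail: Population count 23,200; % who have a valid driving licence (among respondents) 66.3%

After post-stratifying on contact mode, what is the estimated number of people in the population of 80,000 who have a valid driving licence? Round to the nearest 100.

Estimated count per cell = population count × respondent percentage:
  landline: 10,400 × 54.6% = 5678.4
  app: 8,000 × 43.4% = 3472
  mobile: 28,000 × 29.2% = 8176
  web: 10,400 × 11.3% = 1175.2
  mail: 23,200 × 66.3% = 15381.6
Estimated total = 33883.2 → 33,900.

33,900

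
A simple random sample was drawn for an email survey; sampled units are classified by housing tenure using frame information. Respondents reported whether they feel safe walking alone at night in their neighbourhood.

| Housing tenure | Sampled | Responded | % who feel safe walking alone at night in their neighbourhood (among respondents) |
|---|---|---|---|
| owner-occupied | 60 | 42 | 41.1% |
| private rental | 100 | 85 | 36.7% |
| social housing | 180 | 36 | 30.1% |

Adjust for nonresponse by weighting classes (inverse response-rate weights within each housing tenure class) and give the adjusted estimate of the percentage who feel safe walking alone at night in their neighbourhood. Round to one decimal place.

34.0%

Response rates by class: owner-occupied 42/60 = 70%, private rental 85/100 = 85%, social housing 36/180 = 20%.
Weighting each respondent by the inverse class response rate inflates each class back to its sampled size, so the class weight is n_sampled:
  owner-occupied: 60 × 41.1 = 2466
  private rental: 100 × 36.7 = 3670
  social housing: 180 × 30.1 = 5418
Adjusted estimate = 11,554 / 340 = 33.9824 → 34.0%.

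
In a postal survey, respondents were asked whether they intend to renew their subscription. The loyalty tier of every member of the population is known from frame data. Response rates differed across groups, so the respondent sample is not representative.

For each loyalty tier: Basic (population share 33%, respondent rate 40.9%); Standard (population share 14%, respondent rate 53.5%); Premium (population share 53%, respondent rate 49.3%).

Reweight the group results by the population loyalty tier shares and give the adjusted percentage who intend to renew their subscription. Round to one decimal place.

47.1%

Weight each group's respondent value by its population share:
  Basic: 0.33 × 40.9 = 13.497
  Standard: 0.14 × 53.5 = 7.49
  Premium: 0.53 × 49.3 = 26.129
Post-stratified estimate = 47.116 → 47.1%.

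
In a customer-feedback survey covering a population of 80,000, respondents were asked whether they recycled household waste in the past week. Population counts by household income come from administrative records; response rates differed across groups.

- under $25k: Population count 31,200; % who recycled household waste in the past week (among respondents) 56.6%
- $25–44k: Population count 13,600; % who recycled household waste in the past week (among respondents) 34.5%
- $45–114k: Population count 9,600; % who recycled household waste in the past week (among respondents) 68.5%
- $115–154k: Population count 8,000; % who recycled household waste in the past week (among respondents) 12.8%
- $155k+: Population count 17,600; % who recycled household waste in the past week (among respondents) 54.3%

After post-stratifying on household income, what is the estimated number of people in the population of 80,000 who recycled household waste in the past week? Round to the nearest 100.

39,500

Each cell contributes its population count × the respondent rate:
  under $25k: 31,200 × 56.6% = 17659.2
  $25–44k: 13,600 × 34.5% = 4692
  $45–114k: 9,600 × 68.5% = 6576
  $115–154k: 8,000 × 12.8% = 1024
  $155k+: 17,600 × 54.3% = 9556.8
Estimated total = 39,508 → 39,500.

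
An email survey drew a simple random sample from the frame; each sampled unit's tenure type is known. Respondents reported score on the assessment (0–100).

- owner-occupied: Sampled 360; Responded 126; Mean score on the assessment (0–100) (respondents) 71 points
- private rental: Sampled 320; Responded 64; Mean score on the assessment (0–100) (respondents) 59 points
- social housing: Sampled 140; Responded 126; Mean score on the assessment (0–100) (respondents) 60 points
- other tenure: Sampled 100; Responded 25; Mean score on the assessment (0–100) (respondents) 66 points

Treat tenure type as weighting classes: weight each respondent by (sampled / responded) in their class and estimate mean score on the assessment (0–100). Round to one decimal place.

64.6

Response rates by class: owner-occupied 126/360 = 35%, private rental 64/320 = 20%, social housing 126/140 = 90%, other tenure 25/100 = 25%.
With weight = n_sampled/n_responded per class, the weighted class total is n_sampled:
  owner-occupied: 360 × 71 = 25,560
  private rental: 320 × 59 = 18,880
  social housing: 140 × 60 = 8400
  other tenure: 100 × 66 = 6600
Adjusted estimate = 59,440 / 920 = 64.6087 → 64.6.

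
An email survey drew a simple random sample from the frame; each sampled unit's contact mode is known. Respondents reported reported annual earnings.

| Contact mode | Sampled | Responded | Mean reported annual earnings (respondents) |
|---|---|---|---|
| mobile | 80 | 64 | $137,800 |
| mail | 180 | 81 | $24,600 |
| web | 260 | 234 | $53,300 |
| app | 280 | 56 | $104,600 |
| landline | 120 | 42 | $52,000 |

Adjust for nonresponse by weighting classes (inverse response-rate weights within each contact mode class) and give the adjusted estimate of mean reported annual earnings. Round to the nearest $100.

Class response rates: mobile 64/80 = 80%, mail 81/180 = 45%, web 234/260 = 90%, app 56/280 = 20%, landline 42/120 = 35%.
Inverse-response-rate weighting restores each class to its sampled count, so class totals weight by n_sampled:
  mobile: 80 × 137,800 = 11,024,000
  mail: 180 × 24,600 = 4,428,000
  web: 260 × 53,300 = 13,858,000
  app: 280 × 104,600 = 29,288,000
  landline: 120 × 52,000 = 6,240,000
Adjusted estimate = 64,838,000 / 920 = 70476.1 → $70,500.

$70,500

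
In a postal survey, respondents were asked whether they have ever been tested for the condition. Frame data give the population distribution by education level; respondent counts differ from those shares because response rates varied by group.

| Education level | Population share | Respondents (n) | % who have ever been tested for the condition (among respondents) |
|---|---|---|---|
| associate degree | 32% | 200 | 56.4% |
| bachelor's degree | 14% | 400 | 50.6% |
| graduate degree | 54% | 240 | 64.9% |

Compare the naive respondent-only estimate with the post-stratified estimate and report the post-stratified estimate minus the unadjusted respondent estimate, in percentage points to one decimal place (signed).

+4.1 percentage points

Without adjustment, the pooled respondent share is:
  (200/840)×56.4 + (400/840)×50.6 + (240/840)×64.9 = 56.0667%
Post-stratified estimate weights by population shares:
  0.32×56.4 + 0.14×50.6 + 0.54×64.9 = 60.178%
Difference = 60.178 − 56.0667 = 4.1113 pp.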